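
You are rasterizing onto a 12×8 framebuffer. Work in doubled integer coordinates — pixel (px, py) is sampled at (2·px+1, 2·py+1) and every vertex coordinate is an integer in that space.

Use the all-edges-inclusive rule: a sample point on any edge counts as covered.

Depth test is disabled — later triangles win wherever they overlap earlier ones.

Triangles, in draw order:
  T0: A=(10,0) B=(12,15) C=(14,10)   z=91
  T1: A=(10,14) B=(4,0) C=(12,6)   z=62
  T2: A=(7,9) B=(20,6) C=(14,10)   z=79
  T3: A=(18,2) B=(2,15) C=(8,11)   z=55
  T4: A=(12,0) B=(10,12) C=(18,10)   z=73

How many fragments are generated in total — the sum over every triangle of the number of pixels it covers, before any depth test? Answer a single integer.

T0:
  2·area = 40  (B↔C swapped to make it positive)
  edge (10, 0)→(14, 10): d=(4,10) inclusive
  edge (14, 10)→(12, 15): d=(-2,5) inclusive
  edge (12, 15)→(10, 0): d=(-2,-15) inclusive
    (5,1)@(11, 3): e=[2,29,9] → █
    (6,1)@(13, 3): e=[-18,19,39] → ·
    (5,2)@(11, 5): e=[10,25,5] → █
    (6,2)@(13, 5): e=[-10,15,35] → ·
    (5,3)@(11, 7): e=[18,21,1] → █
    (6,3)@(13, 7): e=[-2,11,31] → ·
    (5,4)@(11, 9): e=[26,17,-3] → ·
    (6,4)@(13, 9): e=[6,7,27] → █
    (7,4)@(15, 9): e=[-14,-3,57] → ·
    (6,5)@(13, 11): e=[14,3,23] → █
    (7,5)@(15, 11): e=[-6,-7,53] → ·
    (6,6)@(13, 13): e=[22,-1,19] → ·
  covered (5 px):
    · · · · · · · · · · · ·
    · · · · · █ · · · · · ·
    · · · · · █ · · · · · ·
    · · · · · █ · · · · · ·
    · · · · · · █ · · · · ·
    · · · · · · █ · · · · ·
    · · · · · · · · · · · ·
    · · · · · · · · · · · ·
T1:
  2·area = 76
  edge (10, 14)→(4, 0): d=(-6,-14) inclusive
  edge (4, 0)→(12, 6): d=(8,6) inclusive
  edge (12, 6)→(10, 14): d=(-2,8) inclusive
    (2,0)@(5, 1): e=[8,2,66] → █
    (3,0)@(7, 1): e=[36,-10,50] → ·
    (2,1)@(5, 3): e=[-4,18,62] → ·
    (3,1)@(7, 3): e=[24,6,46] → █
    (4,1)@(9, 3): e=[52,-6,30] → ·
    (3,2)@(7, 5): e=[12,22,42] → █
    (4,2)@(9, 5): e=[40,10,26] → █
    (5,2)@(11, 5): e=[68,-2,10] → ·
    (3,3)@(7, 7): e=[0,38,38] → █  [on edge]
    (5,3)@(11, 7): e=[56,14,6] → █
    (6,3)@(13, 7): e=[84,2,-10] → ·
    (3,4)@(7, 9): e=[-12,54,34] → ·
  covered (10 px):
    · · █ · · · · · · · · ·
    · · · █ · · · · · · · ·
    · · · █ █ · · · · · · ·
    · · · █ █ █ · · · · · ·
    · · · · █ █ · · · · · ·
    · · · · █ · · · · · · ·
    · · · · · · · · · · · ·
    · · · · · · · · · · · ·
T2:
  2·area = 34
  edge (7, 9)→(20, 6): d=(13,-3) inclusive
  edge (20, 6)→(14, 10): d=(-6,4) inclusive
  edge (14, 10)→(7, 9): d=(-7,-1) inclusive
    (8,3)@(17, 7): e=[4,6,24] → █
    (9,3)@(19, 7): e=[10,-2,26] → ·
    (3,4)@(7, 9): e=[0,34,0] → █  [on edge]
    (4,4)@(9, 9): e=[6,26,2] → █
    (5,4)@(11, 9): e=[12,18,4] → █
    (6,4)@(13, 9): e=[18,10,6] → █
    (7,4)@(15, 9): e=[24,2,8] → █
    (8,4)@(17, 9): e=[30,-6,10] → ·
    (3,5)@(7, 11): e=[26,22,-14] → ·
    (4,5)@(9, 11): e=[32,14,-12] → ·
    (5,5)@(11, 11): e=[38,6,-10] → ·
    (6,5)@(13, 11): e=[44,-2,-8] → ·
    (10,5)@(21, 11): e=[68,-34,0] → ·  [on edge]
  covered (6 px):
    · · · · · · · · · · · ·
    · · · · · · · · · · · ·
    · · · · · · · · · · · ·
    · · · · · · · · █ · · ·
    · · · █ █ █ █ █ · · · ·
    · · · · · · · · · · · ·
    · · · · · · · · · · · ·
    · · · · · · · · · · · ·
T3:
  2·area = 14  (B↔C swapped to make it positive)
  edge (18, 2)→(8, 11): d=(-10,9) inclusive
  edge (8, 11)→(2, 15): d=(-6,4) inclusive
  edge (2, 15)→(18, 2): d=(16,-13) inclusive
    (11,0)@(23, 1): e=[-35,0,49] → ·  [on edge]
    (8,2)@(17, 5): e=[-21,0,35] → ·  [on edge]
    (5,4)@(11, 9): e=[-7,0,21] → ·  [on edge]
    (3,5)@(7, 11): e=[9,4,1] → █
    (4,5)@(9, 11): e=[-9,-4,27] → ·
    (2,6)@(5, 13): e=[7,0,7] → █  [on edge]
    (3,6)@(7, 13): e=[-11,-8,33] → ·
    (2,7)@(5, 15): e=[-13,-12,39] → ·
  covered (2 px):
    · · · · · · · · · · · ·
    · · · · · · · · · · · ·
    · · · · · · · · · · · ·
    · · · · · · · · · · · ·
    · · · · · · · · · · · ·
    · · · █ · · · · · · · ·
    · · █ · · · · · · · · ·
    · · · · · · · · · · · ·
T4:
  2·area = 92  (B↔C swapped to make it positive)
  edge (12, 0)→(18, 10): d=(6,10) inclusive
  edge (18, 10)→(10, 12): d=(-8,2) inclusive
  edge (10, 12)→(12, 0): d=(2,-12) inclusive
    (6,1)@(13, 3): e=[8,66,18] → █
    (7,1)@(15, 3): e=[-12,62,42] → ·
    (6,2)@(13, 5): e=[20,50,22] → █
    (7,2)@(15, 5): e=[0,46,46] → █  [on edge]
    (8,2)@(17, 5): e=[-20,42,70] → ·
    (5,3)@(11, 7): e=[52,38,2] → █
    (8,3)@(17, 7): e=[-8,26,74] → ·
    (5,4)@(11, 9): e=[64,22,6] → █
    (8,4)@(17, 9): e=[4,10,78] → █
    (9,4)@(19, 9): e=[-16,6,102] → ·
    (5,5)@(11, 11): e=[76,6,10] → █
    (7,5)@(15, 11): e=[36,-2,58] → ·
    (10,7)@(21, 15): e=[0,-46,138] → ·  [on edge]
  covered (12 px):
    · · · · · · · · · · · ·
    · · · · · · █ · · · · ·
    · · · · · · █ █ · · · ·
    · · · · · █ █ █ · · · ·
    · · · · · █ █ █ █ · · ·
    · · · · · █ █ · · · · ·
    · · · · · · · · · · · ·
    · · · · · · · · · · · ·

Answer: 35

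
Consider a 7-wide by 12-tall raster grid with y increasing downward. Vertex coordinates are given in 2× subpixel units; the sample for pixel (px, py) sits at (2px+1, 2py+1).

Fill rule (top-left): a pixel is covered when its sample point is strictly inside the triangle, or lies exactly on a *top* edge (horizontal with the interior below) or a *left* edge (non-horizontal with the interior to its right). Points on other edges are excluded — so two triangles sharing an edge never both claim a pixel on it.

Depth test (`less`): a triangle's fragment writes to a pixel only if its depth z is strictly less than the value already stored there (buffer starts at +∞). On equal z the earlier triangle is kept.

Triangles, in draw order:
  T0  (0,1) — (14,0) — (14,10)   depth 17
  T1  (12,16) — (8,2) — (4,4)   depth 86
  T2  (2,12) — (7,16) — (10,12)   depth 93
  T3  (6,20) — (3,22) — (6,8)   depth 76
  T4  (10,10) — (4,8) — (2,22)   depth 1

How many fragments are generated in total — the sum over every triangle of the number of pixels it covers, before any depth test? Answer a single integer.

T0:
  2·area = 140
  edge (0, 1)→(14, 0): d=(14,-1) top-left  bias=+0
  edge (14, 0)→(14, 10): d=(0,10) right/bottom  bias=-1
  edge (14, 10)→(0, 1): d=(-14,-9) top-left  bias=+0
    (0,0)@(1, 1): e=[1,130,9] → X
    (1,0)@(3, 1): e=[3,110,27] → X
    (2,0)@(5, 1): e=[5,90,45] → X
    (3,0)@(7, 1): e=[7,70,63] → X
    (4,0)@(9, 1): e=[9,50,81] → X
    (5,0)@(11, 1): e=[11,30,99] → X
    (6,0)@(13, 1): e=[13,10,117] → X
    (0,1)@(1, 3): e=[29,130,-19] → .
    (1,1)@(3, 3): e=[31,110,-1] → .
    (2,1)@(5, 3): e=[33,90,17] → X
    (2,2)@(5, 5): e=[61,90,-11] → .
    (3,2)@(7, 5): e=[63,70,7] → X
  covered (19 px):
    X X X X X X X
    . . X X X X X
    . . . X X X X
    . . . . . X X
    . . . . . . X
    . . . . . . .
    . . . . . . .
    . . . . . . .
    . . . . . . .
    . . . . . . .
    . . . . . . .
    . . . . . . .
T1:
  2·area = 64  (B↔C swapped to make it positive)
  edge (12, 16)→(4, 4): d=(-8,-12) top-left  bias=+0
  edge (4, 4)→(8, 2): d=(4,-2) top-left  bias=+0
  edge (8, 2)→(12, 16): d=(4,14) right/bottom  bias=-1
    (3,1)@(7, 3): e=[44,2,18] → X
    (4,1)@(9, 3): e=[68,6,-10] → .
    (2,2)@(5, 5): e=[4,6,54] → X
    (4,2)@(9, 5): e=[52,14,-2] → .
    (2,3)@(5, 7): e=[-12,14,62] → .
    (3,3)@(7, 7): e=[12,18,34] → X
    (4,3)@(9, 7): e=[36,22,6] → X
    (5,3)@(11, 7): e=[60,26,-22] → .
    (3,4)@(7, 9): e=[-4,26,42] → .
    (4,4)@(9, 9): e=[20,30,14] → X
    (5,4)@(11, 9): e=[44,34,-14] → .
    (4,5)@(9, 11): e=[4,38,22] → X
  covered (8 px):
    . . . . . . .
    . . . X . . .
    . . X X . . .
    . . . X X . .
    . . . . X . .
    . . . . X . .
    . . . . . X .
    . . . . . . .
    . . . . . . .
    . . . . . . .
    . . . . . . .
    . . . . . . .
T2:
  2·area = 32  (B↔C swapped to make it positive)
  edge (2, 12)→(10, 12): d=(8,0) top-left  bias=+0
  edge (10, 12)→(7, 16): d=(-3,4) right/bottom  bias=-1
  edge (7, 16)→(2, 12): d=(-5,-4) top-left  bias=+0
    (2,6)@(5, 13): e=[8,17,7] → X
    (3,6)@(7, 13): e=[8,9,15] → X
    (4,6)@(9, 13): e=[8,1,23] → X
    (5,6)@(11, 13): e=[8,-7,31] → .
    (2,7)@(5, 15): e=[24,11,-3] → .
    (3,7)@(7, 15): e=[24,3,5] → X
    (4,7)@(9, 15): e=[24,-5,13] → .
    (3,8)@(7, 17): e=[40,-3,-5] → .
  covered (4 px):
    . . . . . . .
    . . . . . . .
    . . . . . . .
    . . . . . . .
    . . . . . . .
    . . . . . . .
    . . X X X . .
    . . . X . . .
    . . . . . . .
    . . . . . . .
    . . . . . . .
    . . . . . . .
T3:
  2·area = 36
  edge (6, 20)→(3, 22): d=(-3,2) right/bottom  bias=-1
  edge (3, 22)→(6, 8): d=(3,-14) top-left  bias=+0
  edge (6, 8)→(6, 20): d=(0,12) right/bottom  bias=-1
    (2,6)@(5, 13): e=[23,1,12] → X
    (3,6)@(7, 13): e=[19,29,-12] → .
    (2,7)@(5, 15): e=[17,7,12] → X
    (3,7)@(7, 15): e=[13,35,-12] → .
    (2,8)@(5, 17): e=[11,13,12] → X
    (3,8)@(7, 17): e=[7,41,-12] → .
    (2,9)@(5, 19): e=[5,19,12] → X
    (3,9)@(7, 19): e=[1,47,-12] → .
    (2,10)@(5, 21): e=[-1,25,12] → .
  covered (4 px):
    . . . . . . .
    . . . . . . .
    . . . . . . .
    . . . . . . .
    . . . . . . .
    . . . . . . .
    . . X . . . .
    . . X . . . .
    . . X . . . .
    . . X . . . .
    . . . . . . .
    . . . . . . .
T4:
  2·area = 88  (B↔C swapped to make it positive)
  edge (10, 10)→(2, 22): d=(-8,12) right/bottom  bias=-1
  edge (2, 22)→(4, 8): d=(2,-14) top-left  bias=+0
  edge (4, 8)→(10, 10): d=(6,2) right/bottom  bias=-1
    (2,0)@(5, 1): e=[132,0,-44] → .  [on edge]
    (0,3)@(1, 7): e=[132,-44,0] → .  [on edge]
    (2,4)@(5, 9): e=[68,16,4] → X
    (3,4)@(7, 9): e=[44,44,0] → .  [on edge]
    (2,5)@(5, 11): e=[52,20,16] → X
    (3,5)@(7, 11): e=[28,48,12] → X
    (4,5)@(9, 11): e=[4,76,8] → X
    (5,5)@(11, 11): e=[-20,104,4] → .
    (6,5)@(13, 11): e=[-44,132,0] → .  [on edge]
    (2,6)@(5, 13): e=[36,24,28] → X
    (4,6)@(9, 13): e=[-12,80,20] → .
    (1,7)@(3, 15): e=[44,0,44] → X  [on edge]
  covered (11 px):
    . . . . . . .
    . . . . . . .
    . . . . . . .
    . . . . . . .
    . . X . . . .
    . . X X X . .
    . . X X . . .
    . X X . . . .
    . X X . . . .
    . X . . . . .
    . . . . . . .
    . . . . . . .

Final: 46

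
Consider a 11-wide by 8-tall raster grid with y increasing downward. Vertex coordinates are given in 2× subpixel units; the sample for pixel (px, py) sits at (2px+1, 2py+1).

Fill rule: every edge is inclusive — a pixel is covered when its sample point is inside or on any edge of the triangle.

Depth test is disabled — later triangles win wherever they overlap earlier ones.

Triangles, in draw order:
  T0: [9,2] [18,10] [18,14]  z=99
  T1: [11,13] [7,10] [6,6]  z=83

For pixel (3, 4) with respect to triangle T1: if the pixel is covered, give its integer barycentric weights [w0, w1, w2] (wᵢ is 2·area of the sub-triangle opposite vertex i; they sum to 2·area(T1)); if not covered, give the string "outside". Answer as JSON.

T0:
  2·area = 36
  edge (9, 2)→(18, 10): d=(9,8) inclusive
  edge (18, 10)→(18, 14): d=(0,4) inclusive
  edge (18, 14)→(9, 2): d=(-9,-12) inclusive
    (6,3)@(13, 7): e=[13,20,3] → █
    (7,3)@(15, 7): e=[-3,12,27] → ·
    (6,4)@(13, 9): e=[31,20,-15] → ·
    (7,4)@(15, 9): e=[15,12,9] → █
    (8,4)@(17, 9): e=[-1,4,33] → ·
    (7,5)@(15, 11): e=[33,12,-9] → ·
    (8,5)@(17, 11): e=[17,4,15] → █
    (9,5)@(19, 11): e=[1,-4,39] → ·
    (8,6)@(17, 13): e=[35,4,-3] → ·
  covered (3 px):
    · · · · · · · · · · ·
    · · · · · · · · · · ·
    · · · · · · · · · · ·
    · · · · · · █ · · · ·
    · · · · · · · █ · · ·
    · · · · · · · · █ · ·
    · · · · · · · · · · ·
    · · · · · · · · · · ·
T1:
  2·area = 13
  edge (11, 13)→(7, 10): d=(-4,-3) inclusive
  edge (7, 10)→(6, 6): d=(-1,-4) inclusive
  edge (6, 6)→(11, 13): d=(5,7) inclusive
    (1,3)@(3, 7): e=[0,-13,26] → ·  [on edge]
    (3,4)@(7, 9): e=[4,1,8] → █
    (4,4)@(9, 9): e=[10,9,-6] → ·
    (3,5)@(7, 11): e=[-4,-1,18] → ·
    (4,5)@(9, 11): e=[2,7,4] → █
    (5,5)@(11, 11): e=[8,15,-10] → ·
    (4,6)@(9, 13): e=[-6,5,14] → ·
    (5,6)@(11, 13): e=[0,13,0] → █  [on edge]
    (6,6)@(13, 13): e=[6,21,-14] → ·
    (5,7)@(11, 15): e=[-8,11,10] → ·
  covered (3 px):
    · · · · · · · · · · ·
    · · · · · · · · · · ·
    · · · · · · · · · · ·
    · · · · · · · · · · ·
    · · · █ · · · · · · ·
    · · · · █ · · · · · ·
    · · · · · █ · · · · ·
    · · · · · · · · · · ·

Final: [1,8,4]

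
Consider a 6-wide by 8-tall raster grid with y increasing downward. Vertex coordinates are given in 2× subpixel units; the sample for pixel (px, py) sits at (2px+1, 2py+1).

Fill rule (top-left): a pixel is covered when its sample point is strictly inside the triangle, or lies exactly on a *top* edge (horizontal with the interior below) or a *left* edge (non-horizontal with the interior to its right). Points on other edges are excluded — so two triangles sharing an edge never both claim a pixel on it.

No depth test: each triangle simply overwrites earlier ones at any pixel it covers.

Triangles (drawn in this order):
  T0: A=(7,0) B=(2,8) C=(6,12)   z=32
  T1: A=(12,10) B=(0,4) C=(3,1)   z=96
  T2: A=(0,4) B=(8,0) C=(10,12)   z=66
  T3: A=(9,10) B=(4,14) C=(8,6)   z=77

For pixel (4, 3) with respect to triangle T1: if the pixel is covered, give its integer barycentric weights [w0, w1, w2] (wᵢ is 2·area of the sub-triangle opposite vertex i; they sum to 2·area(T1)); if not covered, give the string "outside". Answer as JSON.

T0:
  2·area = 52  (B↔C swapped to make it positive)
  edge (7, 0)→(6, 12): d=(-1,12) right/bottom  bias=-1
  edge (6, 12)→(2, 8): d=(-4,-4) top-left  bias=+0
  edge (2, 8)→(7, 0): d=(5,-8) top-left  bias=+0
    (2,2)@(5, 5): e=[19,24,9] → #
    (3,2)@(7, 5): e=[-5,32,25] → ·
    (0,3)@(1, 7): e=[65,0,-13] → ·  [on edge]
    (1,3)@(3, 7): e=[41,8,3] → #
    (3,3)@(7, 7): e=[-7,24,35] → ·
    (1,4)@(3, 9): e=[39,0,13] → #  [on edge]
    (3,4)@(7, 9): e=[-9,16,45] → ·
    (1,5)@(3, 11): e=[37,-8,23] → ·
    (2,5)@(5, 11): e=[13,0,39] → #  [on edge]
    (3,5)@(7, 11): e=[-11,8,55] → ·
    (2,6)@(5, 13): e=[11,-8,49] → ·
    (3,6)@(7, 13): e=[-13,0,65] → ·  [on edge]
    (4,7)@(9, 15): e=[-39,0,91] → ·  [on edge]
  covered (6 px):
    · · · · · ·
    · · · · · ·
    · · # · · ·
    · # # · · ·
    · # # · · ·
    · · # · · ·
    · · · · · ·
    · · · · · ·
T1:
  2·area = 54
  edge (12, 10)→(0, 4): d=(-12,-6) top-left  bias=+0
  edge (0, 4)→(3, 1): d=(3,-3) top-left  bias=+0
  edge (3, 1)→(12, 10): d=(9,9) right/bottom  bias=-1
    (1,0)@(3, 1): e=[54,0,0] → ·  [on edge]
    (0,1)@(1, 3): e=[18,0,36] → #  [on edge]
    (1,1)@(3, 3): e=[30,6,18] → #
    (2,1)@(5, 3): e=[42,12,0] → ·  [on edge]
    (0,2)@(1, 5): e=[-6,6,54] → ·
    (1,2)@(3, 5): e=[6,12,36] → #
    (2,2)@(5, 5): e=[18,18,18] → #
    (3,2)@(7, 5): e=[30,24,0] → ·  [on edge]
    (1,3)@(3, 7): e=[-18,18,54] → ·
    (2,3)@(5, 7): e=[-6,24,36] → ·
    (3,3)@(7, 7): e=[6,30,18] → #
    (4,3)@(9, 7): e=[18,36,0] → ·  [on edge]
    (5,4)@(11, 9): e=[6,48,0] → ·  [on edge]
  covered (5 px):
    · · · · · ·
    # # · · · ·
    · # # · · ·
    · · · # · ·
    · · · · · ·
    · · · · · ·
    · · · · · ·
    · · · · · ·
T2:
  2·area = 104
  edge (0, 4)→(8, 0): d=(8,-4) top-left  bias=+0
  edge (8, 0)→(10, 12): d=(2,12) right/bottom  bias=-1
  edge (10, 12)→(0, 4): d=(-10,-8) top-left  bias=+0
    (3,0)@(7, 1): e=[4,14,86] → #
    (4,0)@(9, 1): e=[12,-10,102] → ·
    (1,1)@(3, 3): e=[4,66,34] → #
    (2,1)@(5, 3): e=[12,42,50] → #
    (4,1)@(9, 3): e=[28,-6,82] → ·
    (1,2)@(3, 5): e=[20,70,14] → #
    (4,2)@(9, 5): e=[44,-2,62] → ·
    (1,3)@(3, 7): e=[36,74,-6] → ·
    (2,3)@(5, 7): e=[44,50,10] → #
    (4,3)@(9, 7): e=[60,2,42] → #
    (5,3)@(11, 7): e=[68,-22,58] → ·
    (2,4)@(5, 9): e=[60,54,-10] → ·
  covered (13 px):
    · · · # · ·
    · # # # · ·
    · # # # · ·
    · · # # # ·
    · · · # # ·
    · · · · # ·
    · · · · · ·
    · · · · · ·
T3:
  2·area = 24
  edge (9, 10)→(4, 14): d=(-5,4) right/bottom  bias=-1
  edge (4, 14)→(8, 6): d=(4,-8) top-left  bias=+0
  edge (8, 6)→(9, 10): d=(1,4) right/bottom  bias=-1
    (3,4)@(7, 9): e=[13,4,7] → #
    (4,4)@(9, 9): e=[5,20,-1] → ·
    (3,5)@(7, 11): e=[3,12,9] → #
    (4,5)@(9, 11): e=[-5,28,1] → ·
    (2,6)@(5, 13): e=[1,4,19] → #
    (3,6)@(7, 13): e=[-7,20,11] → ·
    (2,7)@(5, 15): e=[-9,12,21] → ·
  covered (3 px):
    · · · · · ·
    · · · · · ·
    · · · · · ·
    · · · · · ·
    · · · # · ·
    · · · # · ·
    · · # · · ·
    · · · · · ·

Final: "outside"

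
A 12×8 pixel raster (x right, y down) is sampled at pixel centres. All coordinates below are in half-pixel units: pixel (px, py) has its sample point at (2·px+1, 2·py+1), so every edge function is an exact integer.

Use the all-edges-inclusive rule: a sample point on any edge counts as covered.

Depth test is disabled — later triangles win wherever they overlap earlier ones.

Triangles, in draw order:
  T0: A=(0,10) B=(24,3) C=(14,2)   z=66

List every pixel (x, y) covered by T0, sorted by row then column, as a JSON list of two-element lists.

T0:
  2·area = 94  (B↔C swapped to make it positive)
  edge (0, 10)→(14, 2): d=(14,-8) inclusive
  edge (14, 2)→(24, 3): d=(10,1) inclusive
  edge (24, 3)→(0, 10): d=(-24,7) inclusive
    (6,1)@(13, 3): e=[6,11,77] → #
    (7,1)@(15, 3): e=[22,9,63] → #
    (8,1)@(17, 3): e=[38,7,49] → #
    (9,1)@(19, 3): e=[54,5,35] → #
    (10,1)@(21, 3): e=[70,3,21] → #
    (11,1)@(23, 3): e=[86,1,7] → #
    (4,2)@(9, 5): e=[2,35,57] → #
    (5,2)@(11, 5): e=[18,33,43] → #
    (9,2)@(19, 5): e=[82,25,-13] → ·
    (10,2)@(21, 5): e=[98,23,-27] → ·
    (11,2)@(23, 5): e=[114,21,-41] → ·
    (3,3)@(7, 7): e=[14,57,23] → #
  covered (14 px):
    · · · · · · · · · · · ·
    · · · · · · # # # # # #
    · · · · # # # # # · · ·
    · · · # # · · · · · · ·
    · # · · · · · · · · · ·
    · · · · · · · · · · · ·
    · · · · · · · · · · · ·
    · · · · · · · · · · · ·

Final: [[6,1],[7,1],[8,1],[9,1],[10,1],[11,1],[4,2],[5,2],[6,2],[7,2],[8,2],[3,3],[4,3],[1,4]]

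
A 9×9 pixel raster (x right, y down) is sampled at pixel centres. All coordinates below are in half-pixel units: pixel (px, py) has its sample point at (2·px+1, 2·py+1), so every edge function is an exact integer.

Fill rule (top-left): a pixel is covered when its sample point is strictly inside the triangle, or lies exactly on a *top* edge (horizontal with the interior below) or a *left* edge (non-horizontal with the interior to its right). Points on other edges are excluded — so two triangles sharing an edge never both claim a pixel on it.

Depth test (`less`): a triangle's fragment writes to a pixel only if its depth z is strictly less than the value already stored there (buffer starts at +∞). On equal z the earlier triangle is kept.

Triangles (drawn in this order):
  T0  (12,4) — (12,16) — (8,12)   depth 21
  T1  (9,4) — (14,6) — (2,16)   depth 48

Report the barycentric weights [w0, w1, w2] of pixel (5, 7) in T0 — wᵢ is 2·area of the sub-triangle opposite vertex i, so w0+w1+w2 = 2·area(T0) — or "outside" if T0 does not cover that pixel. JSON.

T0:
  2·area = 48
  edge (12, 4)→(12, 16): d=(0,12) right/bottom  bias=-1
  edge (12, 16)→(8, 12): d=(-4,-4) top-left  bias=+0
  edge (8, 12)→(12, 4): d=(4,-8) top-left  bias=+0
    (0,2)@(1, 5): e=[132,0,-84] → ·  [on edge]
    (1,3)@(3, 7): e=[108,0,-60] → ·  [on edge]
    (5,3)@(11, 7): e=[12,32,4] → #
    (6,3)@(13, 7): e=[-12,40,20] → ·
    (2,4)@(5, 9): e=[84,0,-36] → ·  [on edge]
    (5,4)@(11, 9): e=[12,24,12] → #
    (6,4)@(13, 9): e=[-12,32,28] → ·
    (3,5)@(7, 11): e=[60,0,-12] → ·  [on edge]
    (4,5)@(9, 11): e=[36,8,4] → #
    (6,5)@(13, 11): e=[-12,24,36] → ·
    (4,6)@(9, 13): e=[36,0,12] → #  [on edge]
    (6,6)@(13, 13): e=[-12,16,44] → ·
    (5,7)@(11, 15): e=[12,0,36] → #  [on edge]
    (6,8)@(13, 17): e=[-12,0,60] → ·  [on edge]
  covered (7 px):
    · · · · · · · · ·
    · · · · · · · · ·
    · · · · · · · · ·
    · · · · · # · · ·
    · · · · · # · · ·
    · · · · # # · · ·
    · · · · # # · · ·
    · · · · · # · · ·
    · · · · · · · · ·
T1:
  2·area = 74
  edge (9, 4)→(14, 6): d=(5,2) right/bottom  bias=-1
  edge (14, 6)→(2, 16): d=(-12,10) right/bottom  bias=-1
  edge (2, 16)→(9, 4): d=(7,-12) top-left  bias=+0
    (4,2)@(9, 5): e=[5,62,7] → #
    (5,2)@(11, 5): e=[1,42,31] → #
    (6,2)@(13, 5): e=[-3,22,55] → ·
    (4,3)@(9, 7): e=[15,38,21] → #
    (6,3)@(13, 7): e=[7,-2,69] → ·
    (3,4)@(7, 9): e=[29,34,11] → #
    (5,4)@(11, 9): e=[21,-6,59] → ·
    (2,5)@(5, 11): e=[43,30,1] → #
    (4,5)@(9, 11): e=[35,-10,49] → ·
    (2,6)@(5, 13): e=[53,6,15] → #
    (3,6)@(7, 13): e=[49,-14,39] → ·
    (1,7)@(3, 15): e=[67,2,5] → #
  covered (10 px):
    · · · · · · · · ·
    · · · · · · · · ·
    · · · · # # · · ·
    · · · · # # · · ·
    · · · # # · · · ·
    · · # # · · · · ·
    · · # · · · · · ·
    · # · · · · · · ·
    · · · · · · · · ·

Final: [0,36,12]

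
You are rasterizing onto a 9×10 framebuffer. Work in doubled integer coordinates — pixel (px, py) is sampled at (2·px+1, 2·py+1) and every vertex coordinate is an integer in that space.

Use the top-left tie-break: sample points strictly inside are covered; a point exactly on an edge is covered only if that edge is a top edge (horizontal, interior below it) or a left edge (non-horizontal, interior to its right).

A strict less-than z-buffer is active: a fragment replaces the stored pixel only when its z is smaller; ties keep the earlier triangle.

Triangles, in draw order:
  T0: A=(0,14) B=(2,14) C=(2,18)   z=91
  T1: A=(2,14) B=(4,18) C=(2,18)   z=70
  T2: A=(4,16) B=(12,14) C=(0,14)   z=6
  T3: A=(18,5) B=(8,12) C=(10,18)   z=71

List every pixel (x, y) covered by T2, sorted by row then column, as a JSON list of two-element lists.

T0:
  2·area = 8
  edge (0, 14)→(2, 14): d=(2,0) top-left  bias=+0
  edge (2, 14)→(2, 18): d=(0,4) right/bottom  bias=-1
  edge (2, 18)→(0, 14): d=(-2,-4) top-left  bias=+0
    (0,7)@(1, 15): e=[2,4,2] → █
    (1,7)@(3, 15): e=[2,-4,10] → ·
    (0,8)@(1, 17): e=[6,4,-2] → ·
  covered (1 px):
    · · · · · · · · ·
    · · · · · · · · ·
    · · · · · · · · ·
    · · · · · · · · ·
    · · · · · · · · ·
    · · · · · · · · ·
    · · · · · · · · ·
    █ · · · · · · · ·
    · · · · · · · · ·
    · · · · · · · · ·
T1:
  2·area = 8
  edge (2, 14)→(4, 18): d=(2,4) right/bottom  bias=-1
  edge (4, 18)→(2, 18): d=(-2,0) right/bottom  bias=-1
  edge (2, 18)→(2, 14): d=(0,-4) top-left  bias=+0
    (1,8)@(3, 17): e=[2,2,4] → █
    (2,8)@(5, 17): e=[-6,2,12] → ·
    (1,9)@(3, 19): e=[6,-2,4] → ·
  covered (1 px):
    · · · · · · · · ·
    · · · · · · · · ·
    · · · · · · · · ·
    · · · · · · · · ·
    · · · · · · · · ·
    · · · · · · · · ·
    · · · · · · · · ·
    · · · · · · · · ·
    · █ · · · · · · ·
    · · · · · · · · ·
T2:
  2·area = 24  (B↔C swapped to make it positive)
  edge (4, 16)→(0, 14): d=(-4,-2) top-left  bias=+0
  edge (0, 14)→(12, 14): d=(12,0) top-left  bias=+0
  edge (12, 14)→(4, 16): d=(-8,2) right/bottom  bias=-1
    (1,7)@(3, 15): e=[2,12,10] → █
    (2,7)@(5, 15): e=[6,12,6] → █
    (3,7)@(7, 15): e=[10,12,2] → █
    (4,7)@(9, 15): e=[14,12,-2] → ·
    (1,8)@(3, 17): e=[-6,36,-6] → ·
    (2,8)@(5, 17): e=[-2,36,-10] → ·
    (3,8)@(7, 17): e=[2,36,-14] → ·
  covered (3 px):
    · · · · · · · · ·
    · · · · · · · · ·
    · · · · · · · · ·
    · · · · · · · · ·
    · · · · · · · · ·
    · · · · · · · · ·
    · · · · · · · · ·
    · █ █ █ · · · · ·
    · · · · · · · · ·
    · · · · · · · · ·
T3:
  2·area = 74  (B↔C swapped to make it positive)
  edge (18, 5)→(10, 18): d=(-8,13) right/bottom  bias=-1
  edge (10, 18)→(8, 12): d=(-2,-6) top-left  bias=+0
  edge (8, 12)→(18, 5): d=(10,-7) top-left  bias=+0
    (2,1)@(5, 3): e=[185,0,-111] → ·  [on edge]
    (3,4)@(7, 9): e=[111,0,-37] → ·  [on edge]
    (6,4)@(13, 9): e=[33,36,5] → █
    (7,4)@(15, 9): e=[7,48,19] → █
    (8,4)@(17, 9): e=[-19,60,33] → ·
    (5,5)@(11, 11): e=[43,20,11] → █
    (7,5)@(15, 11): e=[-9,44,39] → ·
    (4,6)@(9, 13): e=[53,4,17] → █
    (7,6)@(15, 13): e=[-25,40,59] → ·
    (4,7)@(9, 15): e=[37,0,37] → █  [on edge]
    (6,7)@(13, 15): e=[-15,24,65] → ·
    (4,8)@(9, 17): e=[21,-4,57] → ·
  covered (9 px):
    · · · · · · · · ·
    · · · · · · · · ·
    · · · · · · · · ·
    · · · · · · · · ·
    · · · · · · █ █ ·
    · · · · · █ █ · ·
    · · · · █ █ █ · ·
    · · · · █ █ · · ·
    · · · · · · · · ·
    · · · · · · · · ·

Answer: [[1,7],[2,7],[3,7]]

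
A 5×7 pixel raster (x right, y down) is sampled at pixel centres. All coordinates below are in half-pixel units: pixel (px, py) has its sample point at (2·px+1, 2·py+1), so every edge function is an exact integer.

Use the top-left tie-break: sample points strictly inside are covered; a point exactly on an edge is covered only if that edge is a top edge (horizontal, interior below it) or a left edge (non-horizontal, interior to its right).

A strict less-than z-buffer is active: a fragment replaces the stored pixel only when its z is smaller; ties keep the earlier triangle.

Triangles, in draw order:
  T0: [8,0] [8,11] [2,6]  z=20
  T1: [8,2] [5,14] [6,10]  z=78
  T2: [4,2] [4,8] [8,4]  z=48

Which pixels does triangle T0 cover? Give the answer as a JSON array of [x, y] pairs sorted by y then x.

T0:
  2·area = 66
  edge (8, 0)→(8, 11): d=(0,11) right/bottom  bias=-1
  edge (8, 11)→(2, 6): d=(-6,-5) top-left  bias=+0
  edge (2, 6)→(8, 0): d=(6,-6) top-left  bias=+0
    (3,0)@(7, 1): e=[11,55,0] → X  [on edge]
    (4,0)@(9, 1): e=[-11,65,12] → .
    (2,1)@(5, 3): e=[33,33,0] → X  [on edge]
    (4,1)@(9, 3): e=[-11,53,24] → .
    (1,2)@(3, 5): e=[55,11,0] → X  [on edge]
    (4,2)@(9, 5): e=[-11,41,36] → .
    (0,3)@(1, 7): e=[77,-11,0] → .  [on edge]
    (1,3)@(3, 7): e=[55,-1,12] → .
    (2,3)@(5, 7): e=[33,9,24] → X
    (4,3)@(9, 7): e=[-11,29,48] → .
    (2,4)@(5, 9): e=[33,-3,36] → .
    (3,4)@(7, 9): e=[11,7,48] → X
  covered (9 px):
    . . . X .
    . . X X .
    . X X X .
    . . X X .
    . . . X .
    . . . . .
    . . . . .
T1:
  degenerate (2·area = 0) — covers nothing
T2:
  2·area = 24  (B↔C swapped to make it positive)
  edge (4, 2)→(8, 4): d=(4,2) right/bottom  bias=-1
  edge (8, 4)→(4, 8): d=(-4,4) right/bottom  bias=-1
  edge (4, 8)→(4, 2): d=(0,-6) top-left  bias=+0
    (2,1)@(5, 3): e=[2,16,6] → X
    (3,1)@(7, 3): e=[-2,8,18] → .
    (4,1)@(9, 3): e=[-6,0,30] → .  [on edge]
    (2,2)@(5, 5): e=[10,8,6] → X
    (3,2)@(7, 5): e=[6,0,18] → .  [on edge]
    (2,3)@(5, 7): e=[18,0,6] → .  [on edge]
    (1,4)@(3, 9): e=[30,0,-6] → .  [on edge]
    (0,5)@(1, 11): e=[42,0,-18] → .  [on edge]
  covered (2 px):
    . . . . .
    . . X . .
    . . X . .
    . . . . .
    . . . . .
    . . . . .
    . . . . .

Answer: [[3,0],[2,1],[3,1],[1,2],[2,2],[3,2],[2,3],[3,3],[3,4]]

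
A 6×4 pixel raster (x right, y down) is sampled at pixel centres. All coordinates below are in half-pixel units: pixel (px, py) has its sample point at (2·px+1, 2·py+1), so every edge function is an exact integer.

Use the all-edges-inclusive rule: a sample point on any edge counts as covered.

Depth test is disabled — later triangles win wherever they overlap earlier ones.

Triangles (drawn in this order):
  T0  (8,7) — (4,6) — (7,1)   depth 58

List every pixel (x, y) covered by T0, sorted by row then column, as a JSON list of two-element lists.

T0:
  2·area = 23
  edge (8, 7)→(4, 6): d=(-4,-1) inclusive
  edge (4, 6)→(7, 1): d=(3,-5) inclusive
  edge (7, 1)→(8, 7): d=(1,6) inclusive
    (3,0)@(7, 1): e=[23,0,0] → #  [on edge]
    (4,0)@(9, 1): e=[25,10,-12] → ·
    (3,1)@(7, 3): e=[15,6,2] → #
    (4,1)@(9, 3): e=[17,16,-10] → ·
    (2,2)@(5, 5): e=[5,2,16] → #
    (4,2)@(9, 5): e=[9,22,-8] → ·
    (2,3)@(5, 7): e=[-3,8,18] → ·
    (3,3)@(7, 7): e=[-1,18,6] → ·
  covered (4 px):
    · · · # · ·
    · · · # · ·
    · · # # · ·
    · · · · · ·

Final: [[3,0],[3,1],[2,2],[3,2]]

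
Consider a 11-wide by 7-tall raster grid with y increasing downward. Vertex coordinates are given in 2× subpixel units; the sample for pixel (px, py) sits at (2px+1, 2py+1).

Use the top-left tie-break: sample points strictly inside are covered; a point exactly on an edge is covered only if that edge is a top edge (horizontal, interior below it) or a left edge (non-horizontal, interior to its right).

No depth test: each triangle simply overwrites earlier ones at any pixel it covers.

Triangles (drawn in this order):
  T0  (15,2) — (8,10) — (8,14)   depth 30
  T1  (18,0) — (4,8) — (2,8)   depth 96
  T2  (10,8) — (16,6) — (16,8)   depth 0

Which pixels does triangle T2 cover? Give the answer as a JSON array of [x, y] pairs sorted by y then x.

T0:
  2·area = 28  (B↔C swapped to make it positive)
  edge (15, 2)→(8, 14): d=(-7,12) right/bottom  bias=-1
  edge (8, 14)→(8, 10): d=(0,-4) top-left  bias=+0
  edge (8, 10)→(15, 2): d=(7,-8) top-left  bias=+0
    (6,2)@(13, 5): e=[3,20,5] → #
    (7,2)@(15, 5): e=[-21,28,21] → ·
    (5,3)@(11, 7): e=[13,12,3] → #
    (6,3)@(13, 7): e=[-11,20,19] → ·
    (4,4)@(9, 9): e=[23,4,1] → #
    (5,4)@(11, 9): e=[-1,12,17] → ·
    (4,5)@(9, 11): e=[9,4,15] → #
    (5,5)@(11, 11): e=[-15,12,31] → ·
    (4,6)@(9, 13): e=[-5,4,29] → ·
  covered (4 px):
    · · · · · · · · · · ·
    · · · · · · · · · · ·
    · · · · · · # · · · ·
    · · · · · # · · · · ·
    · · · · # · · · · · ·
    · · · · # · · · · · ·
    · · · · · · · · · · ·
T1:
  2·area = 16
  edge (18, 0)→(4, 8): d=(-14,8) right/bottom  bias=-1
  edge (4, 8)→(2, 8): d=(-2,0) right/bottom  bias=-1
  edge (2, 8)→(18, 0): d=(16,-8) top-left  bias=+0
    (4,2)@(9, 5): e=[2,6,8] → #
    (5,2)@(11, 5): e=[-14,6,24] → ·
    (2,3)@(5, 7): e=[6,2,8] → #
    (3,3)@(7, 7): e=[-10,2,24] → ·
    (4,3)@(9, 7): e=[-26,2,40] → ·
    (2,4)@(5, 9): e=[-22,-2,40] → ·
  covered (2 px):
    · · · · · · · · · · ·
    · · · · · · · · · · ·
    · · · · # · · · · · ·
    · · # · · · · · · · ·
    · · · · · · · · · · ·
    · · · · · · · · · · ·
    · · · · · · · · · · ·
T2:
  2·area = 12
  edge (10, 8)→(16, 6): d=(6,-2) top-left  bias=+0
  edge (16, 6)→(16, 8): d=(0,2) right/bottom  bias=-1
  edge (16, 8)→(10, 8): d=(-6,0) right/bottom  bias=-1
    (9,2)@(19, 5): e=[0,-6,18] → ·  [on edge]
    (6,3)@(13, 7): e=[0,6,6] → #  [on edge]
    (7,3)@(15, 7): e=[4,2,6] → #
    (8,3)@(17, 7): e=[8,-2,6] → ·
    (3,4)@(7, 9): e=[0,18,-6] → ·  [on edge]
    (6,4)@(13, 9): e=[12,6,-6] → ·
    (7,4)@(15, 9): e=[16,2,-6] → ·
    (0,5)@(1, 11): e=[0,30,-18] → ·  [on edge]
  covered (2 px):
    · · · · · · · · · · ·
    · · · · · · · · · · ·
    · · · · · · · · · · ·
    · · · · · · # # · · ·
    · · · · · · · · · · ·
    · · · · · · · · · · ·
    · · · · · · · · · · ·

Result: [[6,3],[7,3]]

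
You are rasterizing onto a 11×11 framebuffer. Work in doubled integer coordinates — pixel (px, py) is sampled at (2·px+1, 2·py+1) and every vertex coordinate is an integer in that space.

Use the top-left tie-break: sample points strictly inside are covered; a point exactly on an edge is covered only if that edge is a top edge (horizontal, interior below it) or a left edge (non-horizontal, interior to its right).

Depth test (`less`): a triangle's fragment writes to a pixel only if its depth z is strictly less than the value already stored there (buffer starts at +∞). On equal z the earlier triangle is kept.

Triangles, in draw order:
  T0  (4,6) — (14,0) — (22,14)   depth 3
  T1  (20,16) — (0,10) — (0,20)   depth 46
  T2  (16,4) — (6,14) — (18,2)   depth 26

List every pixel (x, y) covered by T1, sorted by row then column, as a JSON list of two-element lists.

T0:
  2·area = 188
  edge (4, 6)→(14, 0): d=(10,-6) top-left  bias=+0
  edge (14, 0)→(22, 14): d=(8,14) right/bottom  bias=-1
  edge (22, 14)→(4, 6): d=(-18,-8) top-left  bias=+0
    (6,0)@(13, 1): e=[4,22,162] → #
    (7,0)@(15, 1): e=[16,-6,178] → ·
    (4,1)@(9, 3): e=[0,94,94] → #  [on edge]
    (5,1)@(11, 3): e=[12,66,110] → #
    (7,1)@(15, 3): e=[36,10,142] → #
    (8,1)@(17, 3): e=[48,-18,158] → ·
    (3,2)@(7, 5): e=[8,138,42] → #
    (8,2)@(17, 5): e=[68,-2,122] → ·
    (3,3)@(7, 7): e=[28,154,6] → #
    (8,3)@(17, 7): e=[88,14,86] → #
    (9,3)@(19, 7): e=[100,-14,102] → ·
    (3,4)@(7, 9): e=[48,170,-30] → ·
  covered (24 px):
    · · · · · · # · · · ·
    · · · · # # # # · · ·
    · · · # # # # # · · ·
    · · · # # # # # # · ·
    · · · · · # # # # # ·
    · · · · · · · · # # ·
    · · · · · · · · · · #
    · · · · · · · · · · ·
    · · · · · · · · · · ·
    · · · · · · · · · · ·
    · · · · · · · · · · ·
T1:
  2·area = 200  (B↔C swapped to make it positive)
  edge (20, 16)→(0, 20): d=(-20,4) right/bottom  bias=-1
  edge (0, 20)→(0, 10): d=(0,-10) top-left  bias=+0
  edge (0, 10)→(20, 16): d=(20,6) right/bottom  bias=-1
    (0,5)@(1, 11): e=[176,10,14] → #
    (1,5)@(3, 11): e=[168,30,2] → #
    (2,5)@(5, 11): e=[160,50,-10] → ·
    (0,6)@(1, 13): e=[136,10,54] → #
    (2,6)@(5, 13): e=[120,50,30] → #
    (3,6)@(7, 13): e=[112,70,18] → #
    (4,6)@(9, 13): e=[104,90,6] → #
    (5,6)@(11, 13): e=[96,110,-6] → ·
    (0,7)@(1, 15): e=[96,10,94] → #
    (5,7)@(11, 15): e=[56,110,34] → #
    (6,7)@(13, 15): e=[48,130,22] → #
    (7,7)@(15, 15): e=[40,150,10] → #
    (7,8)@(15, 17): e=[0,150,50] → ·  [on edge]
    (2,9)@(5, 19): e=[0,50,150] → ·  [on edge]
  covered (24 px):
    · · · · · · · · · · ·
    · · · · · · · · · · ·
    · · · · · · · · · · ·
    · · · · · · · · · · ·
    · · · · · · · · · · ·
    # # · · · · · · · · ·
    # # # # # · · · · · ·
    # # # # # # # # · · ·
    # # # # # # # · · · ·
    # # · · · · · · · · ·
    · · · · · · · · · · ·
T2:
  degenerate (2·area = 0) — covers nothing

Final: [[0,5],[1,5],[0,6],[1,6],[2,6],[3,6],[4,6],[0,7],[1,7],[2,7],[3,7],[4,7],[5,7],[6,7],[7,7],[0,8],[1,8],[2,8],[3,8],[4,8],[5,8],[6,8],[0,9],[1,9]]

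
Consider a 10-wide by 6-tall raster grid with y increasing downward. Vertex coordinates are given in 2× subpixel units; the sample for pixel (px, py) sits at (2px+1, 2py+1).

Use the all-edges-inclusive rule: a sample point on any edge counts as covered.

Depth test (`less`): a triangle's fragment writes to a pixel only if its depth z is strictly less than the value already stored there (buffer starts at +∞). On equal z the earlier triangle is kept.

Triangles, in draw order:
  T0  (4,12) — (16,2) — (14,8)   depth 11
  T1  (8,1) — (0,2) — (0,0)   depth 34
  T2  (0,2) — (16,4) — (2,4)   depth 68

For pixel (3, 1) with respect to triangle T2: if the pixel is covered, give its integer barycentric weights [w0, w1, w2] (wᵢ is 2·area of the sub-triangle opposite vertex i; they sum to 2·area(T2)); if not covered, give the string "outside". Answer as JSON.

T0:
  2·area = 52
  edge (4, 12)→(16, 2): d=(12,-10) inclusive
  edge (16, 2)→(14, 8): d=(-2,6) inclusive
  edge (14, 8)→(4, 12): d=(-10,4) inclusive
    (7,1)@(15, 3): e=[2,4,46] → #
    (8,1)@(17, 3): e=[22,-8,38] → ·
    (6,2)@(13, 5): e=[6,12,34] → #
    (7,2)@(15, 5): e=[26,0,26] → #  [on edge]
    (8,2)@(17, 5): e=[46,-12,18] → ·
    (5,3)@(11, 7): e=[10,20,22] → #
    (7,3)@(15, 7): e=[50,-4,6] → ·
    (4,4)@(9, 9): e=[14,28,10] → #
    (6,4)@(13, 9): e=[54,4,-6] → ·
    (4,5)@(9, 11): e=[38,24,-10] → ·
    (5,5)@(11, 11): e=[58,12,-18] → ·
    (6,5)@(13, 11): e=[78,0,-26] → ·  [on edge]
  covered (7 px):
    · · · · · · · · · ·
    · · · · · · · # · ·
    · · · · · · # # · ·
    · · · · · # # · · ·
    · · · · # # · · · ·
    · · · · · · · · · ·
T1:
  2·area = 16
  edge (8, 1)→(0, 2): d=(-8,1) inclusive
  edge (0, 2)→(0, 0): d=(0,-2) inclusive
  edge (0, 0)→(8, 1): d=(8,1) inclusive
    (0,0)@(1, 1): e=[7,2,7] → #
    (1,0)@(3, 1): e=[5,6,5] → #
    (2,0)@(5, 1): e=[3,10,3] → #
    (3,0)@(7, 1): e=[1,14,1] → #
    (4,0)@(9, 1): e=[-1,18,-1] → ·
    (0,1)@(1, 3): e=[-9,2,23] → ·
    (1,1)@(3, 3): e=[-11,6,21] → ·
    (2,1)@(5, 3): e=[-13,10,19] → ·
    (3,1)@(7, 3): e=[-15,14,17] → ·
  covered (4 px):
    # # # # · · · · · ·
    · · · · · · · · · ·
    · · · · · · · · · ·
    · · · · · · · · · ·
    · · · · · · · · · ·
    · · · · · · · · · ·
T2:
  2·area = 28
  edge (0, 2)→(16, 4): d=(16,2) inclusive
  edge (16, 4)→(2, 4): d=(-14,0) inclusive
  edge (2, 4)→(0, 2): d=(-2,-2) inclusive
    (0,1)@(1, 3): e=[14,14,0] → #  [on edge]
    (1,1)@(3, 3): e=[10,14,4] → #
    (2,1)@(5, 3): e=[6,14,8] → #
    (3,1)@(7, 3): e=[2,14,12] → #
    (4,1)@(9, 3): e=[-2,14,16] → ·
    (0,2)@(1, 5): e=[46,-14,-4] → ·
    (1,2)@(3, 5): e=[42,-14,0] → ·  [on edge]
    (2,2)@(5, 5): e=[38,-14,4] → ·
    (3,2)@(7, 5): e=[34,-14,8] → ·
    (2,3)@(5, 7): e=[70,-42,0] → ·  [on edge]
    (3,4)@(7, 9): e=[98,-70,0] → ·  [on edge]
    (4,5)@(9, 11): e=[126,-98,0] → ·  [on edge]
  covered (4 px):
    · · · · · · · · · ·
    # # # # · · · · · ·
    · · · · · · · · · ·
    · · · · · · · · · ·
    · · · · · · · · · ·
    · · · · · · · · · ·

Result: [14,12,2]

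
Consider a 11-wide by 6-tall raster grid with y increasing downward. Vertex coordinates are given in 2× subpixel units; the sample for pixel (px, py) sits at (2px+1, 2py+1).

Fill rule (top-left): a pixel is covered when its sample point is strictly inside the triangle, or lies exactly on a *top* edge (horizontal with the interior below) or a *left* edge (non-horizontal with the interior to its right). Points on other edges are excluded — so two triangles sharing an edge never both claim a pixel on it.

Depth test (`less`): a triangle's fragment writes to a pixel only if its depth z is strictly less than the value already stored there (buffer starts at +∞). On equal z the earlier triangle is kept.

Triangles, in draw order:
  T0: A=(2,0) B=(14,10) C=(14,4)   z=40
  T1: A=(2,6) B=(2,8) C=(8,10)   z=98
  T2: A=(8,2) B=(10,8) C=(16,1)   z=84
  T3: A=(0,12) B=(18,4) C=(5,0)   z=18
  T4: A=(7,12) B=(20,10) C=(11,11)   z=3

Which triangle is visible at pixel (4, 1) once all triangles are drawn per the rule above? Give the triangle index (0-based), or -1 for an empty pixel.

T0:
  2·area = 72  (B↔C swapped to make it positive)
  edge (2, 0)→(14, 4): d=(12,4) right/bottom  bias=-1
  edge (14, 4)→(14, 10): d=(0,6) right/bottom  bias=-1
  edge (14, 10)→(2, 0): d=(-12,-10) top-left  bias=+0
    (2,0)@(5, 1): e=[0,54,18] → ·  [on edge]
    (3,1)@(7, 3): e=[16,42,14] → #
    (4,1)@(9, 3): e=[8,30,34] → #
    (5,1)@(11, 3): e=[0,18,54] → ·  [on edge]
    (3,2)@(7, 5): e=[40,42,-10] → ·
    (4,2)@(9, 5): e=[32,30,10] → #
    (5,2)@(11, 5): e=[24,18,30] → #
    (6,2)@(13, 5): e=[16,6,50] → #
    (7,2)@(15, 5): e=[8,-6,70] → ·
    (8,2)@(17, 5): e=[0,-18,90] → ·  [on edge]
    (4,3)@(9, 7): e=[56,30,-14] → ·
    (5,3)@(11, 7): e=[48,18,6] → #
  covered (8 px):
    · · · · · · · · · · ·
    · · · # # · · · · · ·
    · · · · # # # · · · ·
    · · · · · # # · · · ·
    · · · · · · # · · · ·
    · · · · · · · · · · ·
T1:
  2·area = 12  (B↔C swapped to make it positive)
  edge (2, 6)→(8, 10): d=(6,4) right/bottom  bias=-1
  edge (8, 10)→(2, 8): d=(-6,-2) top-left  bias=+0
  edge (2, 8)→(2, 6): d=(0,-2) top-left  bias=+0
    (1,3)@(3, 7): e=[2,8,2] → #
    (2,3)@(5, 7): e=[-6,12,6] → ·
    (1,4)@(3, 9): e=[14,-4,2] → ·
    (2,4)@(5, 9): e=[6,0,6] → #  [on edge]
    (3,4)@(7, 9): e=[-2,4,10] → ·
    (2,5)@(5, 11): e=[18,-12,6] → ·
    (5,5)@(11, 11): e=[-6,0,18] → ·  [on edge]
  covered (2 px):
    · · · · · · · · · · ·
    · · · · · · · · · · ·
    · · · · · · · · · · ·
    · # · · · · · · · · ·
    · · # · · · · · · · ·
    · · · · · · · · · · ·
T2:
  2·area = 50  (B↔C swapped to make it positive)
  edge (8, 2)→(16, 1): d=(8,-1) top-left  bias=+0
  edge (16, 1)→(10, 8): d=(-6,7) right/bottom  bias=-1
  edge (10, 8)→(8, 2): d=(-2,-6) top-left  bias=+0
    (4,1)@(9, 3): e=[9,37,4] → #
    (5,1)@(11, 3): e=[11,23,16] → #
    (6,1)@(13, 3): e=[13,9,28] → #
    (7,1)@(15, 3): e=[15,-5,40] → ·
    (4,2)@(9, 5): e=[25,25,0] → #  [on edge]
    (6,2)@(13, 5): e=[29,-3,24] → ·
    (4,3)@(9, 7): e=[41,13,-4] → ·
    (5,3)@(11, 7): e=[43,-1,8] → ·
    (5,5)@(11, 11): e=[75,-25,0] → ·  [on edge]
  covered (5 px):
    · · · · · · · · · · ·
    · · · · # # # · · · ·
    · · · · # # · · · · ·
    · · · · · · · · · · ·
    · · · · · · · · · · ·
    · · · · · · · · · · ·
T3:
  2·area = 176  (B↔C swapped to make it positive)
  edge (0, 12)→(5, 0): d=(5,-12) top-left  bias=+0
  edge (5, 0)→(18, 4): d=(13,4) right/bottom  bias=-1
  edge (18, 4)→(0, 12): d=(-18,8) right/bottom  bias=-1
    (2,0)@(5, 1): e=[5,13,158] → #
    (3,0)@(7, 1): e=[29,5,142] → #
    (4,0)@(9, 1): e=[53,-3,126] → ·
    (2,1)@(5, 3): e=[15,39,122] → #
    (4,1)@(9, 3): e=[63,23,90] → #
    (5,1)@(11, 3): e=[87,15,74] → #
    (6,1)@(13, 3): e=[111,7,58] → #
    (7,1)@(15, 3): e=[135,-1,42] → ·
    (1,2)@(3, 5): e=[1,73,102] → #
    (7,2)@(15, 5): e=[145,25,6] → #
    (8,2)@(17, 5): e=[169,17,-10] → ·
    (1,3)@(3, 7): e=[11,99,66] → #
  covered (22 px):
    · · # # · · · · · · ·
    · · # # # # # · · · ·
    · # # # # # # # · · ·
    · # # # # # · · · · ·
    · # # · · · · · · · ·
    # · · · · · · · · · ·
T4:
  2·area = 5  (B↔C swapped to make it positive)
  edge (7, 12)→(11, 11): d=(4,-1) top-left  bias=+0
  edge (11, 11)→(20, 10): d=(9,-1) top-left  bias=+0
  edge (20, 10)→(7, 12): d=(-13,2) right/bottom  bias=-1
    (9,4)@(19, 9): e=[0,-10,15] → ·  [on edge]
    (5,5)@(11, 11): e=[0,0,5] → #  [on edge]
    (6,5)@(13, 11): e=[2,2,1] → #
    (7,5)@(15, 11): e=[4,4,-3] → ·
  covered (2 px):
    · · · · · · · · · · ·
    · · · · · · · · · · ·
    · · · · · · · · · · ·
    · · · · · · · · · · ·
    · · · · · · · · · · ·
    · · · · · # # · · · ·

Z-buffer (winner per pixel, '.' = empty):
  . . 3 3 . . . . . . .
  . . 3 3 3 3 3 . . . .
  . 3 3 3 3 3 3 3 . . .
  . 3 3 3 3 3 0 . . . .
  . 3 3 . . . 0 . . . .
  3 . . . . 4 4 . . . .

Result: 3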